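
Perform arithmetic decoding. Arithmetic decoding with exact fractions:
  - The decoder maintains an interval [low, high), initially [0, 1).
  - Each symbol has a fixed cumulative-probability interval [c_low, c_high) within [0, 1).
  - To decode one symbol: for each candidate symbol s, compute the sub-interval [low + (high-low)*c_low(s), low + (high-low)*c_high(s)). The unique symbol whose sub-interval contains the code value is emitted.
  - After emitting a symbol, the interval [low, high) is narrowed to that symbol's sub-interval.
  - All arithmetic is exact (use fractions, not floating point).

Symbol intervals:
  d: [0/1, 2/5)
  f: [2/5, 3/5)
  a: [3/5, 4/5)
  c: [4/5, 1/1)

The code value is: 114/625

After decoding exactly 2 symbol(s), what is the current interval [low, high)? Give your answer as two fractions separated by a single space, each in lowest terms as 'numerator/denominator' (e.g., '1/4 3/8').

Answer: 4/25 6/25

Derivation:
Step 1: interval [0/1, 1/1), width = 1/1 - 0/1 = 1/1
  'd': [0/1 + 1/1*0/1, 0/1 + 1/1*2/5) = [0/1, 2/5) <- contains code 114/625
  'f': [0/1 + 1/1*2/5, 0/1 + 1/1*3/5) = [2/5, 3/5)
  'a': [0/1 + 1/1*3/5, 0/1 + 1/1*4/5) = [3/5, 4/5)
  'c': [0/1 + 1/1*4/5, 0/1 + 1/1*1/1) = [4/5, 1/1)
  emit 'd', narrow to [0/1, 2/5)
Step 2: interval [0/1, 2/5), width = 2/5 - 0/1 = 2/5
  'd': [0/1 + 2/5*0/1, 0/1 + 2/5*2/5) = [0/1, 4/25)
  'f': [0/1 + 2/5*2/5, 0/1 + 2/5*3/5) = [4/25, 6/25) <- contains code 114/625
  'a': [0/1 + 2/5*3/5, 0/1 + 2/5*4/5) = [6/25, 8/25)
  'c': [0/1 + 2/5*4/5, 0/1 + 2/5*1/1) = [8/25, 2/5)
  emit 'f', narrow to [4/25, 6/25)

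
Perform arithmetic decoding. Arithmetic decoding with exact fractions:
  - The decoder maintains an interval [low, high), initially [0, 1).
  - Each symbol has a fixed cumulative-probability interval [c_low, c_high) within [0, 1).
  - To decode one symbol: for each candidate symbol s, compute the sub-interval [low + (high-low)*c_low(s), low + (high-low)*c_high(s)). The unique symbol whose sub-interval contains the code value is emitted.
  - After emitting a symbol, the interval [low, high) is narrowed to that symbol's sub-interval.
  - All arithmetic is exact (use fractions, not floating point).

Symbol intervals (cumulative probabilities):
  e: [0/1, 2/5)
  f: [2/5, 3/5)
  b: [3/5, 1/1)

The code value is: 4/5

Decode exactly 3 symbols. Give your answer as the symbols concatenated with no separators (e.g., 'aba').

Step 1: interval [0/1, 1/1), width = 1/1 - 0/1 = 1/1
  'e': [0/1 + 1/1*0/1, 0/1 + 1/1*2/5) = [0/1, 2/5)
  'f': [0/1 + 1/1*2/5, 0/1 + 1/1*3/5) = [2/5, 3/5)
  'b': [0/1 + 1/1*3/5, 0/1 + 1/1*1/1) = [3/5, 1/1) <- contains code 4/5
  emit 'b', narrow to [3/5, 1/1)
Step 2: interval [3/5, 1/1), width = 1/1 - 3/5 = 2/5
  'e': [3/5 + 2/5*0/1, 3/5 + 2/5*2/5) = [3/5, 19/25)
  'f': [3/5 + 2/5*2/5, 3/5 + 2/5*3/5) = [19/25, 21/25) <- contains code 4/5
  'b': [3/5 + 2/5*3/5, 3/5 + 2/5*1/1) = [21/25, 1/1)
  emit 'f', narrow to [19/25, 21/25)
Step 3: interval [19/25, 21/25), width = 21/25 - 19/25 = 2/25
  'e': [19/25 + 2/25*0/1, 19/25 + 2/25*2/5) = [19/25, 99/125)
  'f': [19/25 + 2/25*2/5, 19/25 + 2/25*3/5) = [99/125, 101/125) <- contains code 4/5
  'b': [19/25 + 2/25*3/5, 19/25 + 2/25*1/1) = [101/125, 21/25)
  emit 'f', narrow to [99/125, 101/125)

Answer: bff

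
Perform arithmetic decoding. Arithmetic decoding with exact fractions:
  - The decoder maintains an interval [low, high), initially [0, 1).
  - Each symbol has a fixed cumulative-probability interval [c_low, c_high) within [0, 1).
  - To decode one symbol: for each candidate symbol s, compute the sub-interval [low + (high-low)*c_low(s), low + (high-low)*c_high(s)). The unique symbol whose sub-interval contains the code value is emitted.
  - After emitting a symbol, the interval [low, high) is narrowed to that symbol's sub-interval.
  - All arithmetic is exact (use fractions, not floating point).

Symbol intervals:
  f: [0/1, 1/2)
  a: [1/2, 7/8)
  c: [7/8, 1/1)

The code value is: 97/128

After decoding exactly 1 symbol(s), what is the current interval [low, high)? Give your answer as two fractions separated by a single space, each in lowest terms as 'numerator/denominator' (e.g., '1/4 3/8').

Step 1: interval [0/1, 1/1), width = 1/1 - 0/1 = 1/1
  'f': [0/1 + 1/1*0/1, 0/1 + 1/1*1/2) = [0/1, 1/2)
  'a': [0/1 + 1/1*1/2, 0/1 + 1/1*7/8) = [1/2, 7/8) <- contains code 97/128
  'c': [0/1 + 1/1*7/8, 0/1 + 1/1*1/1) = [7/8, 1/1)
  emit 'a', narrow to [1/2, 7/8)

Answer: 1/2 7/8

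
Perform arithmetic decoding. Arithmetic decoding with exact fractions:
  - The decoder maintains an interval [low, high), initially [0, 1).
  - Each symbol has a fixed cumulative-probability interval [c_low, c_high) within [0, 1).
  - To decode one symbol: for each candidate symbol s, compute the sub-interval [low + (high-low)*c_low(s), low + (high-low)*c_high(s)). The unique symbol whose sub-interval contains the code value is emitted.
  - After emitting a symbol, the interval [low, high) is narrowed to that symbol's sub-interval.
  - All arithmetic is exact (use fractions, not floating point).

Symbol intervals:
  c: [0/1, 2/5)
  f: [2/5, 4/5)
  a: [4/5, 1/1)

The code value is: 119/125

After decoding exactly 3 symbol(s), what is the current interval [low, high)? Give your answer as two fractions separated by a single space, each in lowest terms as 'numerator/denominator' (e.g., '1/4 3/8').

Answer: 118/125 24/25

Derivation:
Step 1: interval [0/1, 1/1), width = 1/1 - 0/1 = 1/1
  'c': [0/1 + 1/1*0/1, 0/1 + 1/1*2/5) = [0/1, 2/5)
  'f': [0/1 + 1/1*2/5, 0/1 + 1/1*4/5) = [2/5, 4/5)
  'a': [0/1 + 1/1*4/5, 0/1 + 1/1*1/1) = [4/5, 1/1) <- contains code 119/125
  emit 'a', narrow to [4/5, 1/1)
Step 2: interval [4/5, 1/1), width = 1/1 - 4/5 = 1/5
  'c': [4/5 + 1/5*0/1, 4/5 + 1/5*2/5) = [4/5, 22/25)
  'f': [4/5 + 1/5*2/5, 4/5 + 1/5*4/5) = [22/25, 24/25) <- contains code 119/125
  'a': [4/5 + 1/5*4/5, 4/5 + 1/5*1/1) = [24/25, 1/1)
  emit 'f', narrow to [22/25, 24/25)
Step 3: interval [22/25, 24/25), width = 24/25 - 22/25 = 2/25
  'c': [22/25 + 2/25*0/1, 22/25 + 2/25*2/5) = [22/25, 114/125)
  'f': [22/25 + 2/25*2/5, 22/25 + 2/25*4/5) = [114/125, 118/125)
  'a': [22/25 + 2/25*4/5, 22/25 + 2/25*1/1) = [118/125, 24/25) <- contains code 119/125
  emit 'a', narrow to [118/125, 24/25)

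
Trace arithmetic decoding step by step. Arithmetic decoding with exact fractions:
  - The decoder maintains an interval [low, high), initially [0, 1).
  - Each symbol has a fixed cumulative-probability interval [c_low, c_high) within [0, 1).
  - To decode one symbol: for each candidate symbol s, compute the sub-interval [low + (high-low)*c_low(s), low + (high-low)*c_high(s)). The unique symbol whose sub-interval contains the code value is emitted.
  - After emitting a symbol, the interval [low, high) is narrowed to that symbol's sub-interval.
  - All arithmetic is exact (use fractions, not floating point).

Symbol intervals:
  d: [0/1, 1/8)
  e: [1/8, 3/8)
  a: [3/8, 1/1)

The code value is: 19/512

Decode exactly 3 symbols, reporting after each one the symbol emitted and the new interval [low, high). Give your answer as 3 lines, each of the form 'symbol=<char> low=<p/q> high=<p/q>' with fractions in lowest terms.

Step 1: interval [0/1, 1/1), width = 1/1 - 0/1 = 1/1
  'd': [0/1 + 1/1*0/1, 0/1 + 1/1*1/8) = [0/1, 1/8) <- contains code 19/512
  'e': [0/1 + 1/1*1/8, 0/1 + 1/1*3/8) = [1/8, 3/8)
  'a': [0/1 + 1/1*3/8, 0/1 + 1/1*1/1) = [3/8, 1/1)
  emit 'd', narrow to [0/1, 1/8)
Step 2: interval [0/1, 1/8), width = 1/8 - 0/1 = 1/8
  'd': [0/1 + 1/8*0/1, 0/1 + 1/8*1/8) = [0/1, 1/64)
  'e': [0/1 + 1/8*1/8, 0/1 + 1/8*3/8) = [1/64, 3/64) <- contains code 19/512
  'a': [0/1 + 1/8*3/8, 0/1 + 1/8*1/1) = [3/64, 1/8)
  emit 'e', narrow to [1/64, 3/64)
Step 3: interval [1/64, 3/64), width = 3/64 - 1/64 = 1/32
  'd': [1/64 + 1/32*0/1, 1/64 + 1/32*1/8) = [1/64, 5/256)
  'e': [1/64 + 1/32*1/8, 1/64 + 1/32*3/8) = [5/256, 7/256)
  'a': [1/64 + 1/32*3/8, 1/64 + 1/32*1/1) = [7/256, 3/64) <- contains code 19/512
  emit 'a', narrow to [7/256, 3/64)

Answer: symbol=d low=0/1 high=1/8
symbol=e low=1/64 high=3/64
symbol=a low=7/256 high=3/64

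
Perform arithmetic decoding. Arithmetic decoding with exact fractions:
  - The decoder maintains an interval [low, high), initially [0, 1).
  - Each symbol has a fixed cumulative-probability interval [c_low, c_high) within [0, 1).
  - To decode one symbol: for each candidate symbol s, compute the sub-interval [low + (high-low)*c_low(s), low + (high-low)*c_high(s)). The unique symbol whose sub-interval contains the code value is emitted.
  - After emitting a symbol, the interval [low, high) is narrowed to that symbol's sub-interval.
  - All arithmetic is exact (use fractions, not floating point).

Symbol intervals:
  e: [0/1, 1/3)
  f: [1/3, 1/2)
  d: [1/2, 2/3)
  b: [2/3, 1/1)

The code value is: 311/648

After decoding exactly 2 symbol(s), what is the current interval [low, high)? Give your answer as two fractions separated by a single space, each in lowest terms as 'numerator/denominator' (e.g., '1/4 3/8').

Answer: 4/9 1/2

Derivation:
Step 1: interval [0/1, 1/1), width = 1/1 - 0/1 = 1/1
  'e': [0/1 + 1/1*0/1, 0/1 + 1/1*1/3) = [0/1, 1/3)
  'f': [0/1 + 1/1*1/3, 0/1 + 1/1*1/2) = [1/3, 1/2) <- contains code 311/648
  'd': [0/1 + 1/1*1/2, 0/1 + 1/1*2/3) = [1/2, 2/3)
  'b': [0/1 + 1/1*2/3, 0/1 + 1/1*1/1) = [2/3, 1/1)
  emit 'f', narrow to [1/3, 1/2)
Step 2: interval [1/3, 1/2), width = 1/2 - 1/3 = 1/6
  'e': [1/3 + 1/6*0/1, 1/3 + 1/6*1/3) = [1/3, 7/18)
  'f': [1/3 + 1/6*1/3, 1/3 + 1/6*1/2) = [7/18, 5/12)
  'd': [1/3 + 1/6*1/2, 1/3 + 1/6*2/3) = [5/12, 4/9)
  'b': [1/3 + 1/6*2/3, 1/3 + 1/6*1/1) = [4/9, 1/2) <- contains code 311/648
  emit 'b', narrow to [4/9, 1/2)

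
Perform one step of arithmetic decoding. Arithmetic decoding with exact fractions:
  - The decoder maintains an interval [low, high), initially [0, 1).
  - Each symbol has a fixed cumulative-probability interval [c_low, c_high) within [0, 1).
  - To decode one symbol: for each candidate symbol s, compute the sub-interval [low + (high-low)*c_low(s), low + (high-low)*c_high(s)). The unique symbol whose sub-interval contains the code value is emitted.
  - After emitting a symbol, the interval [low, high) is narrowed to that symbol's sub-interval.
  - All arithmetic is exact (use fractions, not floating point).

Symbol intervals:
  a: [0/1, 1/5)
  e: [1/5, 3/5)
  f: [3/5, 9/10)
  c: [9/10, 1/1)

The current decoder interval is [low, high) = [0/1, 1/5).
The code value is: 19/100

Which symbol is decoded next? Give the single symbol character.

Answer: c

Derivation:
Interval width = high − low = 1/5 − 0/1 = 1/5
Scaled code = (code − low) / width = (19/100 − 0/1) / 1/5 = 19/20
  a: [0/1, 1/5) 
  e: [1/5, 3/5) 
  f: [3/5, 9/10) 
  c: [9/10, 1/1) ← scaled code falls here ✓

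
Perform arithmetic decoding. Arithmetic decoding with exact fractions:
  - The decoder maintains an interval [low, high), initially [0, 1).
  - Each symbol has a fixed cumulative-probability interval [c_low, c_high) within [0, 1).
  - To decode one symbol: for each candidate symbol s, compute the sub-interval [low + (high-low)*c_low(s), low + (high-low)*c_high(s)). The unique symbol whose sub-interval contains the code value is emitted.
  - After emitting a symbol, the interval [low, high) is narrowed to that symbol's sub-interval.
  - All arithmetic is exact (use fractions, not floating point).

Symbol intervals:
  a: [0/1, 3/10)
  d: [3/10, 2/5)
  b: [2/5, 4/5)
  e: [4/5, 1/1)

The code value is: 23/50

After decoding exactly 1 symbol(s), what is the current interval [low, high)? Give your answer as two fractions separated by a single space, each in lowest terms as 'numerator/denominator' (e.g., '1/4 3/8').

Step 1: interval [0/1, 1/1), width = 1/1 - 0/1 = 1/1
  'a': [0/1 + 1/1*0/1, 0/1 + 1/1*3/10) = [0/1, 3/10)
  'd': [0/1 + 1/1*3/10, 0/1 + 1/1*2/5) = [3/10, 2/5)
  'b': [0/1 + 1/1*2/5, 0/1 + 1/1*4/5) = [2/5, 4/5) <- contains code 23/50
  'e': [0/1 + 1/1*4/5, 0/1 + 1/1*1/1) = [4/5, 1/1)
  emit 'b', narrow to [2/5, 4/5)

Answer: 2/5 4/5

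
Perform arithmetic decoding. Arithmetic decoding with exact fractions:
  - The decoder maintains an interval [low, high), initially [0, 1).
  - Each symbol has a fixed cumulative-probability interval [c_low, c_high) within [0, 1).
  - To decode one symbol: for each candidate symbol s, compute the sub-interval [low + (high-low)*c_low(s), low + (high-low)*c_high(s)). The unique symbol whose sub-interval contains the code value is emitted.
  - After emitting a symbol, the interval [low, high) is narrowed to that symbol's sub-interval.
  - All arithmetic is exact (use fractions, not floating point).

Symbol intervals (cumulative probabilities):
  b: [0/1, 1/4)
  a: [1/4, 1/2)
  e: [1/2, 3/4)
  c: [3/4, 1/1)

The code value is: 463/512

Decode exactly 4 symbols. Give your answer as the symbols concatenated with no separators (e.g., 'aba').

Step 1: interval [0/1, 1/1), width = 1/1 - 0/1 = 1/1
  'b': [0/1 + 1/1*0/1, 0/1 + 1/1*1/4) = [0/1, 1/4)
  'a': [0/1 + 1/1*1/4, 0/1 + 1/1*1/2) = [1/4, 1/2)
  'e': [0/1 + 1/1*1/2, 0/1 + 1/1*3/4) = [1/2, 3/4)
  'c': [0/1 + 1/1*3/4, 0/1 + 1/1*1/1) = [3/4, 1/1) <- contains code 463/512
  emit 'c', narrow to [3/4, 1/1)
Step 2: interval [3/4, 1/1), width = 1/1 - 3/4 = 1/4
  'b': [3/4 + 1/4*0/1, 3/4 + 1/4*1/4) = [3/4, 13/16)
  'a': [3/4 + 1/4*1/4, 3/4 + 1/4*1/2) = [13/16, 7/8)
  'e': [3/4 + 1/4*1/2, 3/4 + 1/4*3/4) = [7/8, 15/16) <- contains code 463/512
  'c': [3/4 + 1/4*3/4, 3/4 + 1/4*1/1) = [15/16, 1/1)
  emit 'e', narrow to [7/8, 15/16)
Step 3: interval [7/8, 15/16), width = 15/16 - 7/8 = 1/16
  'b': [7/8 + 1/16*0/1, 7/8 + 1/16*1/4) = [7/8, 57/64)
  'a': [7/8 + 1/16*1/4, 7/8 + 1/16*1/2) = [57/64, 29/32) <- contains code 463/512
  'e': [7/8 + 1/16*1/2, 7/8 + 1/16*3/4) = [29/32, 59/64)
  'c': [7/8 + 1/16*3/4, 7/8 + 1/16*1/1) = [59/64, 15/16)
  emit 'a', narrow to [57/64, 29/32)
Step 4: interval [57/64, 29/32), width = 29/32 - 57/64 = 1/64
  'b': [57/64 + 1/64*0/1, 57/64 + 1/64*1/4) = [57/64, 229/256)
  'a': [57/64 + 1/64*1/4, 57/64 + 1/64*1/2) = [229/256, 115/128)
  'e': [57/64 + 1/64*1/2, 57/64 + 1/64*3/4) = [115/128, 231/256)
  'c': [57/64 + 1/64*3/4, 57/64 + 1/64*1/1) = [231/256, 29/32) <- contains code 463/512
  emit 'c', narrow to [231/256, 29/32)

Answer: ceac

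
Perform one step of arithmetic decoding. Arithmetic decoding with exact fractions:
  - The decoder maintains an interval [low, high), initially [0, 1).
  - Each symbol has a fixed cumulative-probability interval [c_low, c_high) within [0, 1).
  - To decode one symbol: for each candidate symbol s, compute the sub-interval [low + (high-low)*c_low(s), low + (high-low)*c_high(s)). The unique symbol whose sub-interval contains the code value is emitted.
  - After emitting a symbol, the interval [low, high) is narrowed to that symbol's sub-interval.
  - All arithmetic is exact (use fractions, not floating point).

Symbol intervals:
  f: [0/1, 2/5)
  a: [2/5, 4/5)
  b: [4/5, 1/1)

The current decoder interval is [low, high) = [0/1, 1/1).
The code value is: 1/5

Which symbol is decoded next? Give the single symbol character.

Interval width = high − low = 1/1 − 0/1 = 1/1
Scaled code = (code − low) / width = (1/5 − 0/1) / 1/1 = 1/5
  f: [0/1, 2/5) ← scaled code falls here ✓
  a: [2/5, 4/5) 
  b: [4/5, 1/1) 

Answer: f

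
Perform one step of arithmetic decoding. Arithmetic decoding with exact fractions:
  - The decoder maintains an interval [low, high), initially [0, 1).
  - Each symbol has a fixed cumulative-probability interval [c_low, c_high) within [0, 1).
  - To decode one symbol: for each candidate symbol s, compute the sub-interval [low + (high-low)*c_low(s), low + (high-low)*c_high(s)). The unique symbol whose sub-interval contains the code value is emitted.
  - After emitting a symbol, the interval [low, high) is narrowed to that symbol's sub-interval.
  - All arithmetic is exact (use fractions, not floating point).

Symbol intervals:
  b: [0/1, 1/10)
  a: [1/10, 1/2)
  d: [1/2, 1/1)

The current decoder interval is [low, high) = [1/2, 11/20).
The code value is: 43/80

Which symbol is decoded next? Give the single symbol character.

Interval width = high − low = 11/20 − 1/2 = 1/20
Scaled code = (code − low) / width = (43/80 − 1/2) / 1/20 = 3/4
  b: [0/1, 1/10) 
  a: [1/10, 1/2) 
  d: [1/2, 1/1) ← scaled code falls here ✓

Answer: d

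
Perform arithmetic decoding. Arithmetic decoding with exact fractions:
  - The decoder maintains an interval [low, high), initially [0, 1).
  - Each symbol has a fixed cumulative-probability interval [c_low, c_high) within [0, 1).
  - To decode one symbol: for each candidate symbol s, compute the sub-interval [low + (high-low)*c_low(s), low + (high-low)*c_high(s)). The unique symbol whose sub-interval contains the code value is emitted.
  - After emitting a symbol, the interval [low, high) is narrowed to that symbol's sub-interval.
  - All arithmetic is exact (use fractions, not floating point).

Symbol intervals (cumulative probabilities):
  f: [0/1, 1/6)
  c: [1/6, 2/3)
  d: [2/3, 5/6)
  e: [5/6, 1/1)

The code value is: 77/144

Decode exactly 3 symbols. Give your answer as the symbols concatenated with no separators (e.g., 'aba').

Step 1: interval [0/1, 1/1), width = 1/1 - 0/1 = 1/1
  'f': [0/1 + 1/1*0/1, 0/1 + 1/1*1/6) = [0/1, 1/6)
  'c': [0/1 + 1/1*1/6, 0/1 + 1/1*2/3) = [1/6, 2/3) <- contains code 77/144
  'd': [0/1 + 1/1*2/3, 0/1 + 1/1*5/6) = [2/3, 5/6)
  'e': [0/1 + 1/1*5/6, 0/1 + 1/1*1/1) = [5/6, 1/1)
  emit 'c', narrow to [1/6, 2/3)
Step 2: interval [1/6, 2/3), width = 2/3 - 1/6 = 1/2
  'f': [1/6 + 1/2*0/1, 1/6 + 1/2*1/6) = [1/6, 1/4)
  'c': [1/6 + 1/2*1/6, 1/6 + 1/2*2/3) = [1/4, 1/2)
  'd': [1/6 + 1/2*2/3, 1/6 + 1/2*5/6) = [1/2, 7/12) <- contains code 77/144
  'e': [1/6 + 1/2*5/6, 1/6 + 1/2*1/1) = [7/12, 2/3)
  emit 'd', narrow to [1/2, 7/12)
Step 3: interval [1/2, 7/12), width = 7/12 - 1/2 = 1/12
  'f': [1/2 + 1/12*0/1, 1/2 + 1/12*1/6) = [1/2, 37/72)
  'c': [1/2 + 1/12*1/6, 1/2 + 1/12*2/3) = [37/72, 5/9) <- contains code 77/144
  'd': [1/2 + 1/12*2/3, 1/2 + 1/12*5/6) = [5/9, 41/72)
  'e': [1/2 + 1/12*5/6, 1/2 + 1/12*1/1) = [41/72, 7/12)
  emit 'c', narrow to [37/72, 5/9)

Answer: cdc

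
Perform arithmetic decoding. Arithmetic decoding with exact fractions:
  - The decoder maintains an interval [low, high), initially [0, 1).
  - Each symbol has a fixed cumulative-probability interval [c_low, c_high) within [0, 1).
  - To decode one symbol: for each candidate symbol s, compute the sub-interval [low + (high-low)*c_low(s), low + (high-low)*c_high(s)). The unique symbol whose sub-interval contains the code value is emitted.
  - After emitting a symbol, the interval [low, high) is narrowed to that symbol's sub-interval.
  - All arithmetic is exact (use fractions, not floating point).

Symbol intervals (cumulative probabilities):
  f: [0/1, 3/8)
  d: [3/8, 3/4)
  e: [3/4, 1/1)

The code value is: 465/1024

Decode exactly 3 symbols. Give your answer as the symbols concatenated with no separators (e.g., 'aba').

Answer: dfd

Derivation:
Step 1: interval [0/1, 1/1), width = 1/1 - 0/1 = 1/1
  'f': [0/1 + 1/1*0/1, 0/1 + 1/1*3/8) = [0/1, 3/8)
  'd': [0/1 + 1/1*3/8, 0/1 + 1/1*3/4) = [3/8, 3/4) <- contains code 465/1024
  'e': [0/1 + 1/1*3/4, 0/1 + 1/1*1/1) = [3/4, 1/1)
  emit 'd', narrow to [3/8, 3/4)
Step 2: interval [3/8, 3/4), width = 3/4 - 3/8 = 3/8
  'f': [3/8 + 3/8*0/1, 3/8 + 3/8*3/8) = [3/8, 33/64) <- contains code 465/1024
  'd': [3/8 + 3/8*3/8, 3/8 + 3/8*3/4) = [33/64, 21/32)
  'e': [3/8 + 3/8*3/4, 3/8 + 3/8*1/1) = [21/32, 3/4)
  emit 'f', narrow to [3/8, 33/64)
Step 3: interval [3/8, 33/64), width = 33/64 - 3/8 = 9/64
  'f': [3/8 + 9/64*0/1, 3/8 + 9/64*3/8) = [3/8, 219/512)
  'd': [3/8 + 9/64*3/8, 3/8 + 9/64*3/4) = [219/512, 123/256) <- contains code 465/1024
  'e': [3/8 + 9/64*3/4, 3/8 + 9/64*1/1) = [123/256, 33/64)
  emit 'd', narrow to [219/512, 123/256)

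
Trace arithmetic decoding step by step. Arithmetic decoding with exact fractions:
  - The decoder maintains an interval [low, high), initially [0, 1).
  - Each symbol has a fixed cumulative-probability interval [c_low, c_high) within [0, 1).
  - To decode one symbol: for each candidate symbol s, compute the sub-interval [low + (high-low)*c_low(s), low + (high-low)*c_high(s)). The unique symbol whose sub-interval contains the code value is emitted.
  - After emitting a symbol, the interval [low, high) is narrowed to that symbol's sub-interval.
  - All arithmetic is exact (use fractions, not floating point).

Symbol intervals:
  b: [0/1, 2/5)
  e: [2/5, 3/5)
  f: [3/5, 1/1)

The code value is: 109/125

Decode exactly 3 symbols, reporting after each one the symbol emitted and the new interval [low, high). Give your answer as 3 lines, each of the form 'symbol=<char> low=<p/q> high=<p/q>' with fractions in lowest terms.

Answer: symbol=f low=3/5 high=1/1
symbol=f low=21/25 high=1/1
symbol=b low=21/25 high=113/125

Derivation:
Step 1: interval [0/1, 1/1), width = 1/1 - 0/1 = 1/1
  'b': [0/1 + 1/1*0/1, 0/1 + 1/1*2/5) = [0/1, 2/5)
  'e': [0/1 + 1/1*2/5, 0/1 + 1/1*3/5) = [2/5, 3/5)
  'f': [0/1 + 1/1*3/5, 0/1 + 1/1*1/1) = [3/5, 1/1) <- contains code 109/125
  emit 'f', narrow to [3/5, 1/1)
Step 2: interval [3/5, 1/1), width = 1/1 - 3/5 = 2/5
  'b': [3/5 + 2/5*0/1, 3/5 + 2/5*2/5) = [3/5, 19/25)
  'e': [3/5 + 2/5*2/5, 3/5 + 2/5*3/5) = [19/25, 21/25)
  'f': [3/5 + 2/5*3/5, 3/5 + 2/5*1/1) = [21/25, 1/1) <- contains code 109/125
  emit 'f', narrow to [21/25, 1/1)
Step 3: interval [21/25, 1/1), width = 1/1 - 21/25 = 4/25
  'b': [21/25 + 4/25*0/1, 21/25 + 4/25*2/5) = [21/25, 113/125) <- contains code 109/125
  'e': [21/25 + 4/25*2/5, 21/25 + 4/25*3/5) = [113/125, 117/125)
  'f': [21/25 + 4/25*3/5, 21/25 + 4/25*1/1) = [117/125, 1/1)
  emit 'b', narrow to [21/25, 113/125)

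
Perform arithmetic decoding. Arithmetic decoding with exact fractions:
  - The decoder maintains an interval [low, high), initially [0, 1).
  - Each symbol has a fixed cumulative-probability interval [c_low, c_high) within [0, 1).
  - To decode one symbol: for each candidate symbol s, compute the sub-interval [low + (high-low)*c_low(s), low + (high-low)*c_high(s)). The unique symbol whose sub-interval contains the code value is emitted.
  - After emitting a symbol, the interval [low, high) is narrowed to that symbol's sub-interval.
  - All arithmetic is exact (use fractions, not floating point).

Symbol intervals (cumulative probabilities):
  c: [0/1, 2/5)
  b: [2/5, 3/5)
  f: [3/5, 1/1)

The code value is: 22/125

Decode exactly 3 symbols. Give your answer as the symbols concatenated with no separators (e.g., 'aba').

Step 1: interval [0/1, 1/1), width = 1/1 - 0/1 = 1/1
  'c': [0/1 + 1/1*0/1, 0/1 + 1/1*2/5) = [0/1, 2/5) <- contains code 22/125
  'b': [0/1 + 1/1*2/5, 0/1 + 1/1*3/5) = [2/5, 3/5)
  'f': [0/1 + 1/1*3/5, 0/1 + 1/1*1/1) = [3/5, 1/1)
  emit 'c', narrow to [0/1, 2/5)
Step 2: interval [0/1, 2/5), width = 2/5 - 0/1 = 2/5
  'c': [0/1 + 2/5*0/1, 0/1 + 2/5*2/5) = [0/1, 4/25)
  'b': [0/1 + 2/5*2/5, 0/1 + 2/5*3/5) = [4/25, 6/25) <- contains code 22/125
  'f': [0/1 + 2/5*3/5, 0/1 + 2/5*1/1) = [6/25, 2/5)
  emit 'b', narrow to [4/25, 6/25)
Step 3: interval [4/25, 6/25), width = 6/25 - 4/25 = 2/25
  'c': [4/25 + 2/25*0/1, 4/25 + 2/25*2/5) = [4/25, 24/125) <- contains code 22/125
  'b': [4/25 + 2/25*2/5, 4/25 + 2/25*3/5) = [24/125, 26/125)
  'f': [4/25 + 2/25*3/5, 4/25 + 2/25*1/1) = [26/125, 6/25)
  emit 'c', narrow to [4/25, 24/125)

Answer: cbc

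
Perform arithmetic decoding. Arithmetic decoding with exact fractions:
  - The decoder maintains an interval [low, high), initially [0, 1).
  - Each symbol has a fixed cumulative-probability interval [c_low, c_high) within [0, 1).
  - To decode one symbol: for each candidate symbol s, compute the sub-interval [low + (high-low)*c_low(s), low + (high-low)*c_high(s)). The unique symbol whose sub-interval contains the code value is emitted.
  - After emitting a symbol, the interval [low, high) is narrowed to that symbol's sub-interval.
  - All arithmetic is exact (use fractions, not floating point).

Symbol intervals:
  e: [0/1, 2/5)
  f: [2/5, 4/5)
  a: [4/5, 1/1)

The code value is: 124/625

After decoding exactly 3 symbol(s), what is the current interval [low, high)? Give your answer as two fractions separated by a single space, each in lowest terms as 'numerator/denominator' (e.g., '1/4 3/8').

Step 1: interval [0/1, 1/1), width = 1/1 - 0/1 = 1/1
  'e': [0/1 + 1/1*0/1, 0/1 + 1/1*2/5) = [0/1, 2/5) <- contains code 124/625
  'f': [0/1 + 1/1*2/5, 0/1 + 1/1*4/5) = [2/5, 4/5)
  'a': [0/1 + 1/1*4/5, 0/1 + 1/1*1/1) = [4/5, 1/1)
  emit 'e', narrow to [0/1, 2/5)
Step 2: interval [0/1, 2/5), width = 2/5 - 0/1 = 2/5
  'e': [0/1 + 2/5*0/1, 0/1 + 2/5*2/5) = [0/1, 4/25)
  'f': [0/1 + 2/5*2/5, 0/1 + 2/5*4/5) = [4/25, 8/25) <- contains code 124/625
  'a': [0/1 + 2/5*4/5, 0/1 + 2/5*1/1) = [8/25, 2/5)
  emit 'f', narrow to [4/25, 8/25)
Step 3: interval [4/25, 8/25), width = 8/25 - 4/25 = 4/25
  'e': [4/25 + 4/25*0/1, 4/25 + 4/25*2/5) = [4/25, 28/125) <- contains code 124/625
  'f': [4/25 + 4/25*2/5, 4/25 + 4/25*4/5) = [28/125, 36/125)
  'a': [4/25 + 4/25*4/5, 4/25 + 4/25*1/1) = [36/125, 8/25)
  emit 'e', narrow to [4/25, 28/125)

Answer: 4/25 28/125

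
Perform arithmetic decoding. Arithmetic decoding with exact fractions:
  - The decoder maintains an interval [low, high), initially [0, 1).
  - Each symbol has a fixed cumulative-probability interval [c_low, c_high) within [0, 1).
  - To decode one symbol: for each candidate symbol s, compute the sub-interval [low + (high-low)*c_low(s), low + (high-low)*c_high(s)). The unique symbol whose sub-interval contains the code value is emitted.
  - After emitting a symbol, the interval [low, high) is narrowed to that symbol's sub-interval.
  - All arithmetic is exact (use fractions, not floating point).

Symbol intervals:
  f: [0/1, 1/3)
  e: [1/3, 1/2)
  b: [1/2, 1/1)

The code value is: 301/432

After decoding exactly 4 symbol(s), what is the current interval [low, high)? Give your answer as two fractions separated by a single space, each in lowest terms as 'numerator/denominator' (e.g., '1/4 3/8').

Answer: 25/36 151/216

Derivation:
Step 1: interval [0/1, 1/1), width = 1/1 - 0/1 = 1/1
  'f': [0/1 + 1/1*0/1, 0/1 + 1/1*1/3) = [0/1, 1/3)
  'e': [0/1 + 1/1*1/3, 0/1 + 1/1*1/2) = [1/3, 1/2)
  'b': [0/1 + 1/1*1/2, 0/1 + 1/1*1/1) = [1/2, 1/1) <- contains code 301/432
  emit 'b', narrow to [1/2, 1/1)
Step 2: interval [1/2, 1/1), width = 1/1 - 1/2 = 1/2
  'f': [1/2 + 1/2*0/1, 1/2 + 1/2*1/3) = [1/2, 2/3)
  'e': [1/2 + 1/2*1/3, 1/2 + 1/2*1/2) = [2/3, 3/4) <- contains code 301/432
  'b': [1/2 + 1/2*1/2, 1/2 + 1/2*1/1) = [3/4, 1/1)
  emit 'e', narrow to [2/3, 3/4)
Step 3: interval [2/3, 3/4), width = 3/4 - 2/3 = 1/12
  'f': [2/3 + 1/12*0/1, 2/3 + 1/12*1/3) = [2/3, 25/36)
  'e': [2/3 + 1/12*1/3, 2/3 + 1/12*1/2) = [25/36, 17/24) <- contains code 301/432
  'b': [2/3 + 1/12*1/2, 2/3 + 1/12*1/1) = [17/24, 3/4)
  emit 'e', narrow to [25/36, 17/24)
Step 4: interval [25/36, 17/24), width = 17/24 - 25/36 = 1/72
  'f': [25/36 + 1/72*0/1, 25/36 + 1/72*1/3) = [25/36, 151/216) <- contains code 301/432
  'e': [25/36 + 1/72*1/3, 25/36 + 1/72*1/2) = [151/216, 101/144)
  'b': [25/36 + 1/72*1/2, 25/36 + 1/72*1/1) = [101/144, 17/24)
  emit 'f', narrow to [25/36, 151/216)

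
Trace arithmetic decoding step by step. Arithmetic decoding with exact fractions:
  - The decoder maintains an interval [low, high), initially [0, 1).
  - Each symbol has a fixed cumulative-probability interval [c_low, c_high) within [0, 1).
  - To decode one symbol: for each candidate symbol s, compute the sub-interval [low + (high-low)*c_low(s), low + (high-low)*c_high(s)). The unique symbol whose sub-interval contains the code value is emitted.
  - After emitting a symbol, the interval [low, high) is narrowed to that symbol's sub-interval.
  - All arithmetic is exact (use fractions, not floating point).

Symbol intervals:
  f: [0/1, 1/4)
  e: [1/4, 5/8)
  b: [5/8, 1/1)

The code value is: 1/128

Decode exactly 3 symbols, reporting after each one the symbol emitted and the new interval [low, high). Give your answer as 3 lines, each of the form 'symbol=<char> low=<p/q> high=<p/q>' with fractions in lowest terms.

Step 1: interval [0/1, 1/1), width = 1/1 - 0/1 = 1/1
  'f': [0/1 + 1/1*0/1, 0/1 + 1/1*1/4) = [0/1, 1/4) <- contains code 1/128
  'e': [0/1 + 1/1*1/4, 0/1 + 1/1*5/8) = [1/4, 5/8)
  'b': [0/1 + 1/1*5/8, 0/1 + 1/1*1/1) = [5/8, 1/1)
  emit 'f', narrow to [0/1, 1/4)
Step 2: interval [0/1, 1/4), width = 1/4 - 0/1 = 1/4
  'f': [0/1 + 1/4*0/1, 0/1 + 1/4*1/4) = [0/1, 1/16) <- contains code 1/128
  'e': [0/1 + 1/4*1/4, 0/1 + 1/4*5/8) = [1/16, 5/32)
  'b': [0/1 + 1/4*5/8, 0/1 + 1/4*1/1) = [5/32, 1/4)
  emit 'f', narrow to [0/1, 1/16)
Step 3: interval [0/1, 1/16), width = 1/16 - 0/1 = 1/16
  'f': [0/1 + 1/16*0/1, 0/1 + 1/16*1/4) = [0/1, 1/64) <- contains code 1/128
  'e': [0/1 + 1/16*1/4, 0/1 + 1/16*5/8) = [1/64, 5/128)
  'b': [0/1 + 1/16*5/8, 0/1 + 1/16*1/1) = [5/128, 1/16)
  emit 'f', narrow to [0/1, 1/64)

Answer: symbol=f low=0/1 high=1/4
symbol=f low=0/1 high=1/16
symbol=f low=0/1 high=1/64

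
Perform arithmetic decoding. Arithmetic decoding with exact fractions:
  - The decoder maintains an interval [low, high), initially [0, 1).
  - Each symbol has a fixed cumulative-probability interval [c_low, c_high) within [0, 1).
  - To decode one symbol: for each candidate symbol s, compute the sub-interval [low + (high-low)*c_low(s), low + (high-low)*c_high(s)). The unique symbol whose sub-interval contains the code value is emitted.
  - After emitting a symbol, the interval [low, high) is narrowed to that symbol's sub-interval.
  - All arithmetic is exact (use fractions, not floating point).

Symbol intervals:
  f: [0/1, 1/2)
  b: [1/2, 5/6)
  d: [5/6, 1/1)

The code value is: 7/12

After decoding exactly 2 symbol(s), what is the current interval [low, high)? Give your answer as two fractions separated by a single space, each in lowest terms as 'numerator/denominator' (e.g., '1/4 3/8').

Step 1: interval [0/1, 1/1), width = 1/1 - 0/1 = 1/1
  'f': [0/1 + 1/1*0/1, 0/1 + 1/1*1/2) = [0/1, 1/2)
  'b': [0/1 + 1/1*1/2, 0/1 + 1/1*5/6) = [1/2, 5/6) <- contains code 7/12
  'd': [0/1 + 1/1*5/6, 0/1 + 1/1*1/1) = [5/6, 1/1)
  emit 'b', narrow to [1/2, 5/6)
Step 2: interval [1/2, 5/6), width = 5/6 - 1/2 = 1/3
  'f': [1/2 + 1/3*0/1, 1/2 + 1/3*1/2) = [1/2, 2/3) <- contains code 7/12
  'b': [1/2 + 1/3*1/2, 1/2 + 1/3*5/6) = [2/3, 7/9)
  'd': [1/2 + 1/3*5/6, 1/2 + 1/3*1/1) = [7/9, 5/6)
  emit 'f', narrow to [1/2, 2/3)

Answer: 1/2 2/3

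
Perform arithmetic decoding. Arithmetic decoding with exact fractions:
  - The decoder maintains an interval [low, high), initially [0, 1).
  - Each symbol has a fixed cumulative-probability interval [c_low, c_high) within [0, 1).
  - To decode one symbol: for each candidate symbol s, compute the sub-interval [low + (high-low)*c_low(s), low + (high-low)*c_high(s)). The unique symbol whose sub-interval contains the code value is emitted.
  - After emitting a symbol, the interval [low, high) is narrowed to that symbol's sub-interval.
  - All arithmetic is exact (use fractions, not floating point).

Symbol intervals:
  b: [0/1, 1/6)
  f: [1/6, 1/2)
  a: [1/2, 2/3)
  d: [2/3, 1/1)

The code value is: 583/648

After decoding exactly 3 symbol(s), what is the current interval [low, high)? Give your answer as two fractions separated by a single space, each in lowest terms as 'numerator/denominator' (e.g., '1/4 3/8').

Step 1: interval [0/1, 1/1), width = 1/1 - 0/1 = 1/1
  'b': [0/1 + 1/1*0/1, 0/1 + 1/1*1/6) = [0/1, 1/6)
  'f': [0/1 + 1/1*1/6, 0/1 + 1/1*1/2) = [1/6, 1/2)
  'a': [0/1 + 1/1*1/2, 0/1 + 1/1*2/3) = [1/2, 2/3)
  'd': [0/1 + 1/1*2/3, 0/1 + 1/1*1/1) = [2/3, 1/1) <- contains code 583/648
  emit 'd', narrow to [2/3, 1/1)
Step 2: interval [2/3, 1/1), width = 1/1 - 2/3 = 1/3
  'b': [2/3 + 1/3*0/1, 2/3 + 1/3*1/6) = [2/3, 13/18)
  'f': [2/3 + 1/3*1/6, 2/3 + 1/3*1/2) = [13/18, 5/6)
  'a': [2/3 + 1/3*1/2, 2/3 + 1/3*2/3) = [5/6, 8/9)
  'd': [2/3 + 1/3*2/3, 2/3 + 1/3*1/1) = [8/9, 1/1) <- contains code 583/648
  emit 'd', narrow to [8/9, 1/1)
Step 3: interval [8/9, 1/1), width = 1/1 - 8/9 = 1/9
  'b': [8/9 + 1/9*0/1, 8/9 + 1/9*1/6) = [8/9, 49/54) <- contains code 583/648
  'f': [8/9 + 1/9*1/6, 8/9 + 1/9*1/2) = [49/54, 17/18)
  'a': [8/9 + 1/9*1/2, 8/9 + 1/9*2/3) = [17/18, 26/27)
  'd': [8/9 + 1/9*2/3, 8/9 + 1/9*1/1) = [26/27, 1/1)
  emit 'b', narrow to [8/9, 49/54)

Answer: 8/9 49/54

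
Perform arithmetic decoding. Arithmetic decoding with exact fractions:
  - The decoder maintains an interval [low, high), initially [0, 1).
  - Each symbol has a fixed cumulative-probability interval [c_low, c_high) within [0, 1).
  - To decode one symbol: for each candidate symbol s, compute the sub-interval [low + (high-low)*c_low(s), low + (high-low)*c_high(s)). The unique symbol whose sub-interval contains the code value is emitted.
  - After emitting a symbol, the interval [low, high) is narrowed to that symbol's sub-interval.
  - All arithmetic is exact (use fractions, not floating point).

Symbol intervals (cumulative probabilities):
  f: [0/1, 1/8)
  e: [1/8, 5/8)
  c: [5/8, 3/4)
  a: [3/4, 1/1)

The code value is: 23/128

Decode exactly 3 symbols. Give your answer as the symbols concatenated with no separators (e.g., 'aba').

Step 1: interval [0/1, 1/1), width = 1/1 - 0/1 = 1/1
  'f': [0/1 + 1/1*0/1, 0/1 + 1/1*1/8) = [0/1, 1/8)
  'e': [0/1 + 1/1*1/8, 0/1 + 1/1*5/8) = [1/8, 5/8) <- contains code 23/128
  'c': [0/1 + 1/1*5/8, 0/1 + 1/1*3/4) = [5/8, 3/4)
  'a': [0/1 + 1/1*3/4, 0/1 + 1/1*1/1) = [3/4, 1/1)
  emit 'e', narrow to [1/8, 5/8)
Step 2: interval [1/8, 5/8), width = 5/8 - 1/8 = 1/2
  'f': [1/8 + 1/2*0/1, 1/8 + 1/2*1/8) = [1/8, 3/16) <- contains code 23/128
  'e': [1/8 + 1/2*1/8, 1/8 + 1/2*5/8) = [3/16, 7/16)
  'c': [1/8 + 1/2*5/8, 1/8 + 1/2*3/4) = [7/16, 1/2)
  'a': [1/8 + 1/2*3/4, 1/8 + 1/2*1/1) = [1/2, 5/8)
  emit 'f', narrow to [1/8, 3/16)
Step 3: interval [1/8, 3/16), width = 3/16 - 1/8 = 1/16
  'f': [1/8 + 1/16*0/1, 1/8 + 1/16*1/8) = [1/8, 17/128)
  'e': [1/8 + 1/16*1/8, 1/8 + 1/16*5/8) = [17/128, 21/128)
  'c': [1/8 + 1/16*5/8, 1/8 + 1/16*3/4) = [21/128, 11/64)
  'a': [1/8 + 1/16*3/4, 1/8 + 1/16*1/1) = [11/64, 3/16) <- contains code 23/128
  emit 'a', narrow to [11/64, 3/16)

Answer: efa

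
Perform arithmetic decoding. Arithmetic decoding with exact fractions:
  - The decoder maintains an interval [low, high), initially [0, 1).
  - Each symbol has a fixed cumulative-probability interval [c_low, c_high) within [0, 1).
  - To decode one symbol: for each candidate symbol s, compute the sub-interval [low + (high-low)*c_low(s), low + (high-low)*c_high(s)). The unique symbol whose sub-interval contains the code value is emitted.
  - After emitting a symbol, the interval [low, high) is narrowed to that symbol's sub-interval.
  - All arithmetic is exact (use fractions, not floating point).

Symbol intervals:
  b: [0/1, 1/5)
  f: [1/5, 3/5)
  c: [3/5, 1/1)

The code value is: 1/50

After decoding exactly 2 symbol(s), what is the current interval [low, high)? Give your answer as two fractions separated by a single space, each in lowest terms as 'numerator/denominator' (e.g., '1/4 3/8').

Answer: 0/1 1/25

Derivation:
Step 1: interval [0/1, 1/1), width = 1/1 - 0/1 = 1/1
  'b': [0/1 + 1/1*0/1, 0/1 + 1/1*1/5) = [0/1, 1/5) <- contains code 1/50
  'f': [0/1 + 1/1*1/5, 0/1 + 1/1*3/5) = [1/5, 3/5)
  'c': [0/1 + 1/1*3/5, 0/1 + 1/1*1/1) = [3/5, 1/1)
  emit 'b', narrow to [0/1, 1/5)
Step 2: interval [0/1, 1/5), width = 1/5 - 0/1 = 1/5
  'b': [0/1 + 1/5*0/1, 0/1 + 1/5*1/5) = [0/1, 1/25) <- contains code 1/50
  'f': [0/1 + 1/5*1/5, 0/1 + 1/5*3/5) = [1/25, 3/25)
  'c': [0/1 + 1/5*3/5, 0/1 + 1/5*1/1) = [3/25, 1/5)
  emit 'b', narrow to [0/1, 1/25)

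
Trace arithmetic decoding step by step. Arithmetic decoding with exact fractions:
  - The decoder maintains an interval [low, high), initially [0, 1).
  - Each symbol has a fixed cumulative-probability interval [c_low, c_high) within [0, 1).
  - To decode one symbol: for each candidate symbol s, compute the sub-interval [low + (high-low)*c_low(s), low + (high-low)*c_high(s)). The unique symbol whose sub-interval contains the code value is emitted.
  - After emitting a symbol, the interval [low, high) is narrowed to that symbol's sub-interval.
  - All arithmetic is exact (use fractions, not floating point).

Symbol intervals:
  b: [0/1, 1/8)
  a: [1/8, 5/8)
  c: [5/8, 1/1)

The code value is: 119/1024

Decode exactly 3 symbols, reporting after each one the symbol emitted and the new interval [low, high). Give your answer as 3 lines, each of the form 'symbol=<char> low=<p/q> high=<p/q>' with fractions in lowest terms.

Step 1: interval [0/1, 1/1), width = 1/1 - 0/1 = 1/1
  'b': [0/1 + 1/1*0/1, 0/1 + 1/1*1/8) = [0/1, 1/8) <- contains code 119/1024
  'a': [0/1 + 1/1*1/8, 0/1 + 1/1*5/8) = [1/8, 5/8)
  'c': [0/1 + 1/1*5/8, 0/1 + 1/1*1/1) = [5/8, 1/1)
  emit 'b', narrow to [0/1, 1/8)
Step 2: interval [0/1, 1/8), width = 1/8 - 0/1 = 1/8
  'b': [0/1 + 1/8*0/1, 0/1 + 1/8*1/8) = [0/1, 1/64)
  'a': [0/1 + 1/8*1/8, 0/1 + 1/8*5/8) = [1/64, 5/64)
  'c': [0/1 + 1/8*5/8, 0/1 + 1/8*1/1) = [5/64, 1/8) <- contains code 119/1024
  emit 'c', narrow to [5/64, 1/8)
Step 3: interval [5/64, 1/8), width = 1/8 - 5/64 = 3/64
  'b': [5/64 + 3/64*0/1, 5/64 + 3/64*1/8) = [5/64, 43/512)
  'a': [5/64 + 3/64*1/8, 5/64 + 3/64*5/8) = [43/512, 55/512)
  'c': [5/64 + 3/64*5/8, 5/64 + 3/64*1/1) = [55/512, 1/8) <- contains code 119/1024
  emit 'c', narrow to [55/512, 1/8)

Answer: symbol=b low=0/1 high=1/8
symbol=c low=5/64 high=1/8
symbol=c low=55/512 high=1/8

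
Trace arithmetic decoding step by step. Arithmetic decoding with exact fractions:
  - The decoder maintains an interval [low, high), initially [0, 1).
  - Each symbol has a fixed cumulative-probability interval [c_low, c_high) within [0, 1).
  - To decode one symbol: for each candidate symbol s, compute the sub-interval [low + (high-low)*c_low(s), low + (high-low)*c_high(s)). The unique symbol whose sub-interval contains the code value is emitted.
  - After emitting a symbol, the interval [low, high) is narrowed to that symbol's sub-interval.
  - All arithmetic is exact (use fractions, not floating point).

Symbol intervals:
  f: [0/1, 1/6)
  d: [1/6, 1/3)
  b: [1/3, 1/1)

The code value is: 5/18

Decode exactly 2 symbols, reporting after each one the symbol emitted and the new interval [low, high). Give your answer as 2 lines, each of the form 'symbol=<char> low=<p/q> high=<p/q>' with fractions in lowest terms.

Step 1: interval [0/1, 1/1), width = 1/1 - 0/1 = 1/1
  'f': [0/1 + 1/1*0/1, 0/1 + 1/1*1/6) = [0/1, 1/6)
  'd': [0/1 + 1/1*1/6, 0/1 + 1/1*1/3) = [1/6, 1/3) <- contains code 5/18
  'b': [0/1 + 1/1*1/3, 0/1 + 1/1*1/1) = [1/3, 1/1)
  emit 'd', narrow to [1/6, 1/3)
Step 2: interval [1/6, 1/3), width = 1/3 - 1/6 = 1/6
  'f': [1/6 + 1/6*0/1, 1/6 + 1/6*1/6) = [1/6, 7/36)
  'd': [1/6 + 1/6*1/6, 1/6 + 1/6*1/3) = [7/36, 2/9)
  'b': [1/6 + 1/6*1/3, 1/6 + 1/6*1/1) = [2/9, 1/3) <- contains code 5/18
  emit 'b', narrow to [2/9, 1/3)

Answer: symbol=d low=1/6 high=1/3
symbol=b low=2/9 high=1/3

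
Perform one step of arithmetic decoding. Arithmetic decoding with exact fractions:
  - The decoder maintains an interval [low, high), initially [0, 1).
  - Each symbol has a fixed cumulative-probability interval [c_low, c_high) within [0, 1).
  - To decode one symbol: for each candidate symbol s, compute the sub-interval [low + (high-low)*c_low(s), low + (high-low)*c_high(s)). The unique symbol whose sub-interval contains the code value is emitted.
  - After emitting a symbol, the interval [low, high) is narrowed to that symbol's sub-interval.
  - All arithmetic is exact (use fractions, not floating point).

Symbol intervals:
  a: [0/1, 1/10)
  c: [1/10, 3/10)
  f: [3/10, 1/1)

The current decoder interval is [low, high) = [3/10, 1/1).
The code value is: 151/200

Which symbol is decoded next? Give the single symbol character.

Answer: f

Derivation:
Interval width = high − low = 1/1 − 3/10 = 7/10
Scaled code = (code − low) / width = (151/200 − 3/10) / 7/10 = 13/20
  a: [0/1, 1/10) 
  c: [1/10, 3/10) 
  f: [3/10, 1/1) ← scaled code falls here ✓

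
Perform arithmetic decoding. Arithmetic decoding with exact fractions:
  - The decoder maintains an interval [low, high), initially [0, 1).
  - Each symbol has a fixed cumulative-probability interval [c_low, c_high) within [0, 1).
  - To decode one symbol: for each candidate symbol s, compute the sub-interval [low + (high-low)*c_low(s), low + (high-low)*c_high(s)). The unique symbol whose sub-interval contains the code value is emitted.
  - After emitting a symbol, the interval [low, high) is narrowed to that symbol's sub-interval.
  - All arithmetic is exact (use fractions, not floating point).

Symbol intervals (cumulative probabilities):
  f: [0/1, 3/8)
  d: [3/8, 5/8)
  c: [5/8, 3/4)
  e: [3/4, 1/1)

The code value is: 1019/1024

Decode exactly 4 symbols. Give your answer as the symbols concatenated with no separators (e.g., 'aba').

Step 1: interval [0/1, 1/1), width = 1/1 - 0/1 = 1/1
  'f': [0/1 + 1/1*0/1, 0/1 + 1/1*3/8) = [0/1, 3/8)
  'd': [0/1 + 1/1*3/8, 0/1 + 1/1*5/8) = [3/8, 5/8)
  'c': [0/1 + 1/1*5/8, 0/1 + 1/1*3/4) = [5/8, 3/4)
  'e': [0/1 + 1/1*3/4, 0/1 + 1/1*1/1) = [3/4, 1/1) <- contains code 1019/1024
  emit 'e', narrow to [3/4, 1/1)
Step 2: interval [3/4, 1/1), width = 1/1 - 3/4 = 1/4
  'f': [3/4 + 1/4*0/1, 3/4 + 1/4*3/8) = [3/4, 27/32)
  'd': [3/4 + 1/4*3/8, 3/4 + 1/4*5/8) = [27/32, 29/32)
  'c': [3/4 + 1/4*5/8, 3/4 + 1/4*3/4) = [29/32, 15/16)
  'e': [3/4 + 1/4*3/4, 3/4 + 1/4*1/1) = [15/16, 1/1) <- contains code 1019/1024
  emit 'e', narrow to [15/16, 1/1)
Step 3: interval [15/16, 1/1), width = 1/1 - 15/16 = 1/16
  'f': [15/16 + 1/16*0/1, 15/16 + 1/16*3/8) = [15/16, 123/128)
  'd': [15/16 + 1/16*3/8, 15/16 + 1/16*5/8) = [123/128, 125/128)
  'c': [15/16 + 1/16*5/8, 15/16 + 1/16*3/4) = [125/128, 63/64)
  'e': [15/16 + 1/16*3/4, 15/16 + 1/16*1/1) = [63/64, 1/1) <- contains code 1019/1024
  emit 'e', narrow to [63/64, 1/1)
Step 4: interval [63/64, 1/1), width = 1/1 - 63/64 = 1/64
  'f': [63/64 + 1/64*0/1, 63/64 + 1/64*3/8) = [63/64, 507/512)
  'd': [63/64 + 1/64*3/8, 63/64 + 1/64*5/8) = [507/512, 509/512)
  'c': [63/64 + 1/64*5/8, 63/64 + 1/64*3/4) = [509/512, 255/256) <- contains code 1019/1024
  'e': [63/64 + 1/64*3/4, 63/64 + 1/64*1/1) = [255/256, 1/1)
  emit 'c', narrow to [509/512, 255/256)

Answer: eeec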